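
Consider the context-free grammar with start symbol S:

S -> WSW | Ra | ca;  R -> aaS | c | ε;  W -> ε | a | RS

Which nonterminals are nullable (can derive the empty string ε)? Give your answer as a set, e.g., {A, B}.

Directly nullable (have an ε-rule): {R, W}.
Not nullable: S — each has a terminal in every rule's right-hand side or depends on a non-nullable symbol.

{R, W}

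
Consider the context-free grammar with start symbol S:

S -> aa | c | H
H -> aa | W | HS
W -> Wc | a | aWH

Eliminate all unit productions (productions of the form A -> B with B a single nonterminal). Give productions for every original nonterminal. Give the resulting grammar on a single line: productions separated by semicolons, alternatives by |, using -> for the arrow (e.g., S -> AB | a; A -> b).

S -> a | c | HS | Wc | aa | aWH; H -> a | HS | Wc | aa | aWH; W -> a | Wc | aWH

Unit productions: H->W, S->H.
Unit pairs (A ⇒* B via units): (H,W), (S,H), (S,W).
S: inherits non-unit rules of {H, S, W} → HS | Wc | a | aWH | aa | c.
H: inherits non-unit rules of {H, W} → HS | Wc | a | aWH | aa.
W: inherits non-unit rules of {W} → Wc | a | aWH.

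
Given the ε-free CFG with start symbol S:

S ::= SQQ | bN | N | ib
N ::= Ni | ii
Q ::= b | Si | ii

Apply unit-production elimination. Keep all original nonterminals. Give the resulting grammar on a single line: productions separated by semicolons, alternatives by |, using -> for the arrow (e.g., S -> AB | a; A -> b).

S -> Ni | bN | ib | ii | SQQ; N -> Ni | ii; Q -> b | Si | ii

Unit productions: S->N.
Unit pairs (A ⇒* B via units): (S,N).
S: inherits non-unit rules of {N, S} → Ni | SQQ | bN | ib | ii.
N: inherits non-unit rules of {N} → Ni | ii.
Q: inherits non-unit rules of {Q} → Si | b | ii.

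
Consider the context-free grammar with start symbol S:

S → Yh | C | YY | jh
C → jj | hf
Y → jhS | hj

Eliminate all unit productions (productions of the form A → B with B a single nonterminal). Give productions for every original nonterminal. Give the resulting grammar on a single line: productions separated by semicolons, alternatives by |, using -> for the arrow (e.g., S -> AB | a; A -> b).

S -> YY | Yh | hf | jh | jj; C -> hf | jj; Y -> hj | jhS

Unit productions: S->C.
Unit pairs (A ⇒* B via units): (S,C).
S: inherits non-unit rules of {C, S} → YY | Yh | hf | jh | jj.
C: inherits non-unit rules of {C} → hf | jj.
Y: inherits non-unit rules of {Y} → hj | jhS.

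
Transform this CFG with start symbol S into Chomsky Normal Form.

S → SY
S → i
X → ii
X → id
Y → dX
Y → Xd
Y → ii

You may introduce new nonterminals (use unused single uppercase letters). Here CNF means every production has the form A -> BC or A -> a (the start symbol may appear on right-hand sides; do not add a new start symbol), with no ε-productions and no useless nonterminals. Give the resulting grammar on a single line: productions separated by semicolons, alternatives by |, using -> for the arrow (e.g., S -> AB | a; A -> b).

S -> i | SY; A -> i; B -> d; X -> AA | AB; Y -> AA | BX | XB

No ε-productions.
No unit productions to eliminate.
TERM: introduce B -> d, A -> i and substitute in every rule of length ≥2.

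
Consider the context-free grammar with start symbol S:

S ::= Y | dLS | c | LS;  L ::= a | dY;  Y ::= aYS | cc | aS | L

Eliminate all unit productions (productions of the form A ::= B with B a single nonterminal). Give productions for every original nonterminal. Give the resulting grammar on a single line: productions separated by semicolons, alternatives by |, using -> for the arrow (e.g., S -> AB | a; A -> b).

Unit productions: S->Y, Y->L.
Unit pairs (A ⇒* B via units): (S,L), (S,Y), (Y,L).
S: inherits non-unit rules of {L, S, Y} → LS | a | aS | aYS | c | cc | dLS | dY.
L: inherits non-unit rules of {L} → a | dY.
Y: inherits non-unit rules of {L, Y} → a | aS | aYS | cc | dY.

S -> a | c | LS | aS | cc | dY | aYS | dLS; L -> a | dY; Y -> a | aS | cc | dY | aYS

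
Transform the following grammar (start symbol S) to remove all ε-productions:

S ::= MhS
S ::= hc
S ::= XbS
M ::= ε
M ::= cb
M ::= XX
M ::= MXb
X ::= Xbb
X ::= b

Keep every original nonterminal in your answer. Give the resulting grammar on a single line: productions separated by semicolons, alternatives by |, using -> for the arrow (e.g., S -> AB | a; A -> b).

S -> hS | hc | MhS | XbS; M -> XX | Xb | cb | MXb; X -> b | Xbb

Nullable set: {M}.
S -> MhS: M nullable, giving MhS | hS.
Drop M -> ε.
M -> MXb: M nullable, giving MXb | Xb.
Unchanged (no nullable symbols): S -> XbS; S -> hc; M -> XX; M -> cb; X -> Xbb; X -> b.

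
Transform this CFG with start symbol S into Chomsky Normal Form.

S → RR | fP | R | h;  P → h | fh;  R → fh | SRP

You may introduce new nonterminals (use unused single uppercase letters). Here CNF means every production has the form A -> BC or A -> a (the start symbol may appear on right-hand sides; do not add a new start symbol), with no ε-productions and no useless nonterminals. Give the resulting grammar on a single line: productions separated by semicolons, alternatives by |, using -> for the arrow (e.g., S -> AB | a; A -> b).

S -> h | AB | AP | RR | SD; A -> f; B -> h; C -> RP; D -> RP; P -> h | AB; R -> AB | SC

No ε-productions.
After unit-elimination: S -> h | RR | fP | fh | SRP; P -> h | fh; R -> fh | SRP.
TERM: introduce A -> f, B -> h and substitute in every rule of length ≥2.
BIN: R -> SRP becomes R -> SC, C -> RP; S -> SRP becomes S -> SD, D -> RP.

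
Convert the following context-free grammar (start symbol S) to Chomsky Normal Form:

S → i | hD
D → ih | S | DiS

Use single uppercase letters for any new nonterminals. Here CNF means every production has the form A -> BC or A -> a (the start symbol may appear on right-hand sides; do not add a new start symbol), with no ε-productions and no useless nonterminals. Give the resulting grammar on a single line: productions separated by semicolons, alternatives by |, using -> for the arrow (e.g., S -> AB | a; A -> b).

No ε-productions.
After unit-elimination: S -> i | hD; D -> i | hD | ih | DiS.
TERM: introduce B -> h, A -> i and substitute in every rule of length ≥2.
BIN: D -> DAS becomes D -> DC, C -> AS.

S -> i | BD; A -> i; B -> h; C -> AS; D -> i | AB | BD | DC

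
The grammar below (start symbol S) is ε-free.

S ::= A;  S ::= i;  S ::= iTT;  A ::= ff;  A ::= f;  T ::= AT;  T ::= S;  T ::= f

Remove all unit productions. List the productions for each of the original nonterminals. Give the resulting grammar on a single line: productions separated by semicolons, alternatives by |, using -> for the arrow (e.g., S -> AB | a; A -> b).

S -> f | i | ff | iTT; A -> f | ff; T -> f | i | AT | ff | iTT

Unit productions: S->A, T->S.
Unit pairs (A ⇒* B via units): (S,A), (T,A), (T,S).
S: inherits non-unit rules of {A, S} → f | ff | i | iTT.
A: inherits non-unit rules of {A} → f | ff.
T: inherits non-unit rules of {A, S, T} → AT | f | ff | i | iTT.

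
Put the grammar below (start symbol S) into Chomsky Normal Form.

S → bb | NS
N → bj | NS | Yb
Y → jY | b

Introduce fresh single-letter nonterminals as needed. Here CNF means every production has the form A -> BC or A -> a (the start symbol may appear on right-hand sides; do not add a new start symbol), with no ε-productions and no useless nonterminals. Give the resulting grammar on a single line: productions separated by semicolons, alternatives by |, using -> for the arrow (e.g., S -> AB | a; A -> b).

S -> AA | NS; A -> b; B -> j; N -> AB | NS | YA; Y -> b | BY

No ε-productions.
No unit productions to eliminate.
TERM: introduce A -> b, B -> j and substitute in every rule of length ≥2.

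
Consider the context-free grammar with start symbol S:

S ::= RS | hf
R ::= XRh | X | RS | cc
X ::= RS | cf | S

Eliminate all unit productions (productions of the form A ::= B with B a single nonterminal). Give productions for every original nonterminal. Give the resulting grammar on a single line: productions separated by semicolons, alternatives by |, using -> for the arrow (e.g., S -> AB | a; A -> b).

Unit productions: R->X, X->S.
Unit pairs (A ⇒* B via units): (R,S), (R,X), (X,S).
S: inherits non-unit rules of {S} → RS | hf.
R: inherits non-unit rules of {R, S, X} → RS | XRh | cc | cf | hf.
X: inherits non-unit rules of {S, X} → RS | cf | hf.

S -> RS | hf; R -> RS | cc | cf | hf | XRh; X -> RS | cf | hf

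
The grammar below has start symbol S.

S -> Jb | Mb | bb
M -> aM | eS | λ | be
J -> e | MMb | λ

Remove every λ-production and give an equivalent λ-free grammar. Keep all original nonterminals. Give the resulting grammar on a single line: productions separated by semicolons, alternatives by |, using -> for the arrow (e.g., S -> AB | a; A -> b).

Nullable set: {J, M}.
S -> Jb: J nullable, giving Jb | b.
S -> Mb: M nullable, giving Mb | b.
Drop J -> λ.
J -> MMb: M, M nullable, giving MMb | Mb | b.
Drop M -> λ.
M -> aM: M nullable, giving a | aM.
Unchanged (no nullable symbols): S -> bb; J -> e; M -> be; M -> eS.

S -> b | Jb | Mb | bb; J -> b | e | Mb | MMb; M -> a | aM | be | eS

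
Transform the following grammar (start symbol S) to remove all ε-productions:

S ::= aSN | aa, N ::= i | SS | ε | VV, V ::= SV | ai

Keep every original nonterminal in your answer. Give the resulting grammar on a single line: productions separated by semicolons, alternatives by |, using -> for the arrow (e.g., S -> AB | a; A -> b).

Nullable set: {N}.
S -> aSN: N nullable, giving aS | aSN.
Drop N -> ε.
Unchanged (no nullable symbols): S -> aa; N -> SS; N -> VV; N -> i; V -> SV; V -> ai.

S -> aS | aa | aSN; N -> i | SS | VV; V -> SV | ai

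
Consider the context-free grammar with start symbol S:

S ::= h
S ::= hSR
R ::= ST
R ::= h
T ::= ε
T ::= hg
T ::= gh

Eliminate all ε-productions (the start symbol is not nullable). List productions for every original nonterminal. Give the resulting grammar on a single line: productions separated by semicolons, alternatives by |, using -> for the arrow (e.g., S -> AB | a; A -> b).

Nullable set: {T}.
R -> ST: T nullable, giving S | ST.
Drop T -> ε.
Unchanged (no nullable symbols): S -> h; S -> hSR; R -> h; T -> gh; T -> hg.

S -> h | hSR; R -> S | h | ST; T -> gh | hg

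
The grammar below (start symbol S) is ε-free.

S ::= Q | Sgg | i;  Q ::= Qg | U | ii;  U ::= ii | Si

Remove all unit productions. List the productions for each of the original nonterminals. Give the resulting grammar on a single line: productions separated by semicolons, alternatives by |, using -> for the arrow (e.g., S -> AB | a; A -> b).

S -> i | Qg | Si | ii | Sgg; Q -> Qg | Si | ii; U -> Si | ii

Unit productions: Q->U, S->Q.
Unit pairs (A ⇒* B via units): (Q,U), (S,Q), (S,U).
S: inherits non-unit rules of {Q, S, U} → Qg | Sgg | Si | i | ii.
Q: inherits non-unit rules of {Q, U} → Qg | Si | ii.
U: inherits non-unit rules of {U} → Si | ii.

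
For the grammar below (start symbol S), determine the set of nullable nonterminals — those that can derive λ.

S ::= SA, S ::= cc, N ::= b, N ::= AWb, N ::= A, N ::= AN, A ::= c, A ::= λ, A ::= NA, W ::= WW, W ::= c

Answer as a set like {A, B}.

{A, N}

Directly nullable (have an ε-rule): {A}.
N is nullable via N -> A (every symbol on the right is already known nullable).
Not nullable: S, W — each has a terminal in every rule's right-hand side or depends on a non-nullable symbol.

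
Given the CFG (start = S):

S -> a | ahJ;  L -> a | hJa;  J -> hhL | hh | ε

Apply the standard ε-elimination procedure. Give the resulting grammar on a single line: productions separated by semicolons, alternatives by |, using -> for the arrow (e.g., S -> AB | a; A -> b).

Nullable set: {J}.
S -> ahJ: J nullable, giving ah | ahJ.
Drop J -> ε.
L -> hJa: J nullable, giving hJa | ha.
Unchanged (no nullable symbols): S -> a; J -> hh; J -> hhL; L -> a.

S -> a | ah | ahJ; J -> hh | hhL; L -> a | ha | hJa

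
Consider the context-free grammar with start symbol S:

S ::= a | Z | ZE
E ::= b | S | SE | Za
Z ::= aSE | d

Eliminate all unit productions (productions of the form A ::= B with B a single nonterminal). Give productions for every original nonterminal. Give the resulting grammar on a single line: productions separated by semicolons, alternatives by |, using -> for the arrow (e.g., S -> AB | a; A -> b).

Unit productions: E->S, S->Z.
Unit pairs (A ⇒* B via units): (E,S), (E,Z), (S,Z).
S: inherits non-unit rules of {S, Z} → ZE | a | aSE | d.
E: inherits non-unit rules of {E, S, Z} → SE | ZE | Za | a | aSE | b | d.
Z: inherits non-unit rules of {Z} → aSE | d.

S -> a | d | ZE | aSE; E -> a | b | d | SE | ZE | Za | aSE; Z -> d | aSE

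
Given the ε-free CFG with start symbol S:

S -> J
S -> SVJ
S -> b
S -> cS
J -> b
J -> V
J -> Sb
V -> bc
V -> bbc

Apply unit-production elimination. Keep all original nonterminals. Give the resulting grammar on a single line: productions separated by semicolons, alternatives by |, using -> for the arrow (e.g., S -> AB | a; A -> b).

Unit productions: J->V, S->J.
Unit pairs (A ⇒* B via units): (J,V), (S,J), (S,V).
S: inherits non-unit rules of {J, S, V} → SVJ | Sb | b | bbc | bc | cS.
J: inherits non-unit rules of {J, V} → Sb | b | bbc | bc.
V: inherits non-unit rules of {V} → bbc | bc.

S -> b | Sb | bc | cS | SVJ | bbc; J -> b | Sb | bc | bbc; V -> bc | bbc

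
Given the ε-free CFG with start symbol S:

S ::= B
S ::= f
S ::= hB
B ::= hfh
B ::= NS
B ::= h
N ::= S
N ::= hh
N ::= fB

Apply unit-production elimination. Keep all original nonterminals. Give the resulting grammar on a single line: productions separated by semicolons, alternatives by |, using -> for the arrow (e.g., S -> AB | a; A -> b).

Unit productions: N->S, S->B.
Unit pairs (A ⇒* B via units): (N,B), (N,S), (S,B).
S: inherits non-unit rules of {B, S} → NS | f | h | hB | hfh.
B: inherits non-unit rules of {B} → NS | h | hfh.
N: inherits non-unit rules of {B, N, S} → NS | f | fB | h | hB | hfh | hh.

S -> f | h | NS | hB | hfh; B -> h | NS | hfh; N -> f | h | NS | fB | hB | hh | hfh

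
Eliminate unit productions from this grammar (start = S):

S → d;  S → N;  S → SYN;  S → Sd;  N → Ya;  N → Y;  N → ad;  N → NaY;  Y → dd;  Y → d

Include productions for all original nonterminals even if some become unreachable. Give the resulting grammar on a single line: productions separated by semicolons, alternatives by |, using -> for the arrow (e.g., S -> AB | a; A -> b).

Unit productions: N->Y, S->N.
Unit pairs (A ⇒* B via units): (N,Y), (S,N), (S,Y).
S: inherits non-unit rules of {N, S, Y} → NaY | SYN | Sd | Ya | ad | d | dd.
N: inherits non-unit rules of {N, Y} → NaY | Ya | ad | d | dd.
Y: inherits non-unit rules of {Y} → d | dd.

S -> d | Sd | Ya | ad | dd | NaY | SYN; N -> d | Ya | ad | dd | NaY; Y -> d | dd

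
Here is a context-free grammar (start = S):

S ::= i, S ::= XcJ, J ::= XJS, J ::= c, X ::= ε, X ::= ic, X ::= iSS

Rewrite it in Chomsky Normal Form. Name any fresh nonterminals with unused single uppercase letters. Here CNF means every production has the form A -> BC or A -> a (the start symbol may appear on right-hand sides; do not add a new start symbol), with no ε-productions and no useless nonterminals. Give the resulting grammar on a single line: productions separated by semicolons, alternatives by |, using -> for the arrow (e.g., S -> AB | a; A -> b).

S -> i | AJ | XD; A -> c; B -> i; C -> JS; D -> AJ; E -> SS; J -> c | JS | XC; X -> BA | BE

Nullable: {X}; after ε-elimination: S -> i | cJ | XcJ; J -> c | JS | XJS; X -> ic | iSS.
No unit productions to eliminate.
TERM: introduce A -> c, B -> i and substitute in every rule of length ≥2.
BIN: J -> XJS becomes J -> XC, C -> JS; S -> XAJ becomes S -> XD, D -> AJ; X -> BSS becomes X -> BE, E -> SS.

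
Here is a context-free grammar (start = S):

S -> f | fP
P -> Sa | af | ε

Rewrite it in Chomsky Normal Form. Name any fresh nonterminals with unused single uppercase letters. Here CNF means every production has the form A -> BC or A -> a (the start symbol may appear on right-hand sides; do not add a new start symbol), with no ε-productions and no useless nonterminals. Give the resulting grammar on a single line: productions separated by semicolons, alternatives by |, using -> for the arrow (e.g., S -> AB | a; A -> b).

S -> f | BP; A -> a; B -> f; P -> AB | SA

Nullable: {P}; after ε-elimination: S -> f | fP; P -> Sa | af.
No unit productions to eliminate.
TERM: introduce A -> a, B -> f and substitute in every rule of length ≥2.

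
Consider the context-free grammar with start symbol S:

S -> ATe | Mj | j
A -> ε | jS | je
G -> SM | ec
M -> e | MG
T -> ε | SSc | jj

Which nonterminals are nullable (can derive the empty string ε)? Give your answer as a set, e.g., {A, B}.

{A, T}

Directly nullable (have an ε-rule): {A, T}.
Not nullable: G, M, S — each has a terminal in every rule's right-hand side or depends on a non-nullable symbol.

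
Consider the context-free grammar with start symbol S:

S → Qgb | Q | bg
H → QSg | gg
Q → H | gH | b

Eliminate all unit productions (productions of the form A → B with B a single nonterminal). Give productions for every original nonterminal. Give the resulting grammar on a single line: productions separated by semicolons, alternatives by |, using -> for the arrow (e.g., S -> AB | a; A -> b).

S -> b | bg | gH | gg | QSg | Qgb; H -> gg | QSg; Q -> b | gH | gg | QSg

Unit productions: Q->H, S->Q.
Unit pairs (A ⇒* B via units): (Q,H), (S,H), (S,Q).
S: inherits non-unit rules of {H, Q, S} → QSg | Qgb | b | bg | gH | gg.
H: inherits non-unit rules of {H} → QSg | gg.
Q: inherits non-unit rules of {H, Q} → QSg | b | gH | gg.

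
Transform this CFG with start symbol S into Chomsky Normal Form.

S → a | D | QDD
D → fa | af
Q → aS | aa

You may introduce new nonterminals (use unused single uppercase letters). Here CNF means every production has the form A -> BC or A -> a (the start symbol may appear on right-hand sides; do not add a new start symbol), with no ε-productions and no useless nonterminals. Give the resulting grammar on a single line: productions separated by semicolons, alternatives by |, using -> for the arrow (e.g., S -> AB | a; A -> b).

No ε-productions.
After unit-elimination: S -> a | af | fa | QDD; D -> af | fa; Q -> aS | aa.
TERM: introduce A -> a, B -> f and substitute in every rule of length ≥2.
BIN: S -> QDD becomes S -> QC, C -> DD.

S -> a | AB | BA | QC; A -> a; B -> f; C -> DD; D -> AB | BA; Q -> AA | AS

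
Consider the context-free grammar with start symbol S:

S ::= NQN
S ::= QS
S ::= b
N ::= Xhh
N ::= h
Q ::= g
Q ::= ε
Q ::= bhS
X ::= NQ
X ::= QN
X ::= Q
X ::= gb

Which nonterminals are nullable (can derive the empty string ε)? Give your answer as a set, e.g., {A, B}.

Directly nullable (have an ε-rule): {Q}.
X is nullable via X -> Q (every symbol on the right is already known nullable).
Not nullable: N, S — each has a terminal in every rule's right-hand side or depends on a non-nullable symbol.

{Q, X}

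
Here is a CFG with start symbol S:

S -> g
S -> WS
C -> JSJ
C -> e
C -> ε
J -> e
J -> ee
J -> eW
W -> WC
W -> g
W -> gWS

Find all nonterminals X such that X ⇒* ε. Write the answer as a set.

Directly nullable (have an ε-rule): {C}.
Not nullable: J, S, W — each has a terminal in every rule's right-hand side or depends on a non-nullable symbol.

{C}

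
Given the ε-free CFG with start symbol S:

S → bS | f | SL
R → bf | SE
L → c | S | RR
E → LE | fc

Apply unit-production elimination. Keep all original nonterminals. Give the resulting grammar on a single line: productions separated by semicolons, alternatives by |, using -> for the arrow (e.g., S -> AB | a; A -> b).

S -> f | SL | bS; E -> LE | fc; L -> c | f | RR | SL | bS; R -> SE | bf

Unit productions: L->S.
Unit pairs (A ⇒* B via units): (L,S).
S: inherits non-unit rules of {S} → SL | bS | f.
E: inherits non-unit rules of {E} → LE | fc.
L: inherits non-unit rules of {L, S} → RR | SL | bS | c | f.
R: inherits non-unit rules of {R} → SE | bf.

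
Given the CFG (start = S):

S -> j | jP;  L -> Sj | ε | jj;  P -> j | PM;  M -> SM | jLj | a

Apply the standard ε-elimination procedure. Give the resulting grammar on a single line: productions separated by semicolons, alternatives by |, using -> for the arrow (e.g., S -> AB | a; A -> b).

Nullable set: {L}.
Drop L -> ε.
M -> jLj: L nullable, giving jLj | jj.
Unchanged (no nullable symbols): S -> j; S -> jP; L -> Sj; L -> jj; M -> SM; M -> a; P -> PM; P -> j.

S -> j | jP; L -> Sj | jj; M -> a | SM | jj | jLj; P -> j | PM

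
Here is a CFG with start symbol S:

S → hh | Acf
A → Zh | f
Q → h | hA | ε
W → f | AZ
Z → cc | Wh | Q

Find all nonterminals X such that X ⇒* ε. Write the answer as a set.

Directly nullable (have an ε-rule): {Q}.
Z is nullable via Z -> Q (every symbol on the right is already known nullable).
Not nullable: A, S, W — each has a terminal in every rule's right-hand side or depends on a non-nullable symbol.

{Q, Z}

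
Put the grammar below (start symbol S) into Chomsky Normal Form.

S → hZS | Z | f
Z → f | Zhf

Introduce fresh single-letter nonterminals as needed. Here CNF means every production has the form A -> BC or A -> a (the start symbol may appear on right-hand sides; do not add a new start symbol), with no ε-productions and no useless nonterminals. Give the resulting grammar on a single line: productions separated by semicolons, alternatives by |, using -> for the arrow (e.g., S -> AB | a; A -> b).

S -> f | AC | ZD; A -> h; B -> f; C -> ZS; D -> AB; E -> AB; Z -> f | ZE

No ε-productions.
After unit-elimination: S -> f | Zhf | hZS; Z -> f | Zhf.
TERM: introduce B -> f, A -> h and substitute in every rule of length ≥2.
BIN: S -> AZS becomes S -> AC, C -> ZS; S -> ZAB becomes S -> ZD, D -> AB; Z -> ZAB becomes Z -> ZE, E -> AB.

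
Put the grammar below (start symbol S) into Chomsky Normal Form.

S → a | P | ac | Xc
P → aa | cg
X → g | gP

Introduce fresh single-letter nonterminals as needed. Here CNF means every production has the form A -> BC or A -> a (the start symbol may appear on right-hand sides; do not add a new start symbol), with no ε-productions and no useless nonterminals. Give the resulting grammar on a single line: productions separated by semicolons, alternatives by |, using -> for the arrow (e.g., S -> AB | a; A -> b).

No ε-productions.
After unit-elimination: S -> a | Xc | aa | ac | cg; P -> aa | cg; X -> g | gP.
TERM: introduce A -> a, B -> c, C -> g and substitute in every rule of length ≥2.

S -> a | AA | AB | BC | XB; A -> a; B -> c; C -> g; P -> AA | BC; X -> g | CP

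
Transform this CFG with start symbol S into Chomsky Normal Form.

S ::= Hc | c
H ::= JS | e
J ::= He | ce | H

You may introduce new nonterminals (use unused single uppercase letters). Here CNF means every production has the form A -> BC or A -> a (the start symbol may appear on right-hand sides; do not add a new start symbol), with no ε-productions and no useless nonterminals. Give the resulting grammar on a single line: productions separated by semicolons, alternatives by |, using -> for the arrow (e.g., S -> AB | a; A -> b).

No ε-productions.
After unit-elimination: S -> c | Hc; H -> e | JS; J -> e | He | JS | ce.
TERM: introduce B -> c, A -> e and substitute in every rule of length ≥2.

S -> c | HB; A -> e; B -> c; H -> e | JS; J -> e | BA | HA | JS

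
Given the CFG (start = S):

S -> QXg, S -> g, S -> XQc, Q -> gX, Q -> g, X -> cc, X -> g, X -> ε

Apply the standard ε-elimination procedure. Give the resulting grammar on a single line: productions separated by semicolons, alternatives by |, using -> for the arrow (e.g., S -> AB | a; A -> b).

S -> g | Qc | Qg | QXg | XQc; Q -> g | gX; X -> g | cc

Nullable set: {X}.
S -> QXg: X nullable, giving QXg | Qg.
S -> XQc: X nullable, giving Qc | XQc.
Q -> gX: X nullable, giving g | gX.
Drop X -> ε.
Unchanged (no nullable symbols): S -> g; Q -> g; X -> cc; X -> g.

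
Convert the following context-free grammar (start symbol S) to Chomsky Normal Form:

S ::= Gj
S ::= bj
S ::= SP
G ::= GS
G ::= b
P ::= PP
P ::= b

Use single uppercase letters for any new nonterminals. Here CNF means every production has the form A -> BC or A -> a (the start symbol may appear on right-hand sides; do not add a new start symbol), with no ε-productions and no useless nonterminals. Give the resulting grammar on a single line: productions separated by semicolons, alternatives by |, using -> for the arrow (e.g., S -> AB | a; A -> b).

No ε-productions.
No unit productions to eliminate.
TERM: introduce B -> b, A -> j and substitute in every rule of length ≥2.

S -> BA | GA | SP; A -> j; B -> b; G -> b | GS; P -> b | PP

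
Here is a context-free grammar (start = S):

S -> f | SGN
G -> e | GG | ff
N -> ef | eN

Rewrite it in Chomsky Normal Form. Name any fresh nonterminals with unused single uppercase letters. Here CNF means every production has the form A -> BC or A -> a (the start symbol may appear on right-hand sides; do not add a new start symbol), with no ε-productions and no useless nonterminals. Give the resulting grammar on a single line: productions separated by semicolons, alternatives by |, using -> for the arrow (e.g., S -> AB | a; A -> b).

S -> f | SC; A -> f; B -> e; C -> GN; G -> e | AA | GG; N -> BA | BN

No ε-productions.
No unit productions to eliminate.
TERM: introduce B -> e, A -> f and substitute in every rule of length ≥2.
BIN: S -> SGN becomes S -> SC, C -> GN.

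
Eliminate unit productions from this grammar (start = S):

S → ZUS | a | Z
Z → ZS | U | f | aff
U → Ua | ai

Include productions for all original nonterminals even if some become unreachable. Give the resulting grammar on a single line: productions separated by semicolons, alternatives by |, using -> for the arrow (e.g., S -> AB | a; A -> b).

S -> a | f | Ua | ZS | ai | ZUS | aff; U -> Ua | ai; Z -> f | Ua | ZS | ai | aff

Unit productions: S->Z, Z->U.
Unit pairs (A ⇒* B via units): (S,U), (S,Z), (Z,U).
S: inherits non-unit rules of {S, U, Z} → Ua | ZS | ZUS | a | aff | ai | f.
U: inherits non-unit rules of {U} → Ua | ai.
Z: inherits non-unit rules of {U, Z} → Ua | ZS | aff | ai | f.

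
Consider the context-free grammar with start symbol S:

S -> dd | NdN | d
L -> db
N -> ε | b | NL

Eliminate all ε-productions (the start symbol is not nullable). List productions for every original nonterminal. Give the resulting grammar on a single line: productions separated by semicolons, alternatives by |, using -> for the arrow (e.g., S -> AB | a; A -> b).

Nullable set: {N}.
S -> NdN: N, N nullable, giving Nd | NdN | d | dN.
Drop N -> ε.
N -> NL: N nullable, giving L | NL.
Unchanged (no nullable symbols): S -> d; S -> dd; L -> db; N -> b.

S -> d | Nd | dN | dd | NdN; L -> db; N -> L | b | NL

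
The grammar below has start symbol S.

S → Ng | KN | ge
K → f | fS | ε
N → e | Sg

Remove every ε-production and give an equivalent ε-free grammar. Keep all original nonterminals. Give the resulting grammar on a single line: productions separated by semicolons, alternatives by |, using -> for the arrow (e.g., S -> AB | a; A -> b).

S -> N | KN | Ng | ge; K -> f | fS; N -> e | Sg

Nullable set: {K}.
S -> KN: K nullable, giving KN | N.
Drop K -> ε.
Unchanged (no nullable symbols): S -> Ng; S -> ge; K -> f; K -> fS; N -> Sg; N -> e.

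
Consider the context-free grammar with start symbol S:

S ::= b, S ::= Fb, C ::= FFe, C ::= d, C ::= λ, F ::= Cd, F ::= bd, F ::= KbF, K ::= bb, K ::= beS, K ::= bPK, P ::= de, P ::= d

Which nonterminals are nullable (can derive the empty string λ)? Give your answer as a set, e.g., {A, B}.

Directly nullable (have an ε-rule): {C}.
Not nullable: F, K, P, S — each has a terminal in every rule's right-hand side or depends on a non-nullable symbol.

{C}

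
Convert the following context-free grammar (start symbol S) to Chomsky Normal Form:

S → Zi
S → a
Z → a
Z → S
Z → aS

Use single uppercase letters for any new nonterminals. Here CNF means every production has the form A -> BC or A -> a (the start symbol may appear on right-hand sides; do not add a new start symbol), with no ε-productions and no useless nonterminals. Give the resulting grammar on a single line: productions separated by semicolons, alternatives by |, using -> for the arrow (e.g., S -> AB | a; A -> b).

S -> a | ZA; A -> i; B -> a; Z -> a | BS | ZA

No ε-productions.
After unit-elimination: S -> a | Zi; Z -> a | Zi | aS.
TERM: introduce B -> a, A -> i and substitute in every rule of length ≥2.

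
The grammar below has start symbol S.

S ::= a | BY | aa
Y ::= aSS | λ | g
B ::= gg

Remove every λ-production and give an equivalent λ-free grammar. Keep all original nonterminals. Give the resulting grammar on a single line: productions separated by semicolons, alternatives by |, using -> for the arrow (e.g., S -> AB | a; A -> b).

Nullable set: {Y}.
S -> BY: Y nullable, giving B | BY.
Drop Y -> λ.
Unchanged (no nullable symbols): S -> a; S -> aa; B -> gg; Y -> aSS; Y -> g.

S -> B | a | BY | aa; B -> gg; Y -> g | aSS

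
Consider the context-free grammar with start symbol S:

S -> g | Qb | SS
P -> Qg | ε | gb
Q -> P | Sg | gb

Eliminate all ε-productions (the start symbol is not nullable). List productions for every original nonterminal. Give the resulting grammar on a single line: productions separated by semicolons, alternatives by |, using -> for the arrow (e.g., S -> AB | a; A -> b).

S -> b | g | Qb | SS; P -> g | Qg | gb; Q -> P | Sg | gb

Nullable set: {P, Q}.
S -> Qb: Q nullable, giving Qb | b.
Drop P -> ε.
P -> Qg: Q nullable, giving Qg | g.
Q -> P: P nullable, giving P.
Unchanged (no nullable symbols): S -> SS; S -> g; P -> gb; Q -> Sg; Q -> gb.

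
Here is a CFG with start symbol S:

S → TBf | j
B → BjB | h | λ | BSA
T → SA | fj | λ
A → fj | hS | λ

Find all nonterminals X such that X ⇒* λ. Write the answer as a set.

{A, B, T}

Directly nullable (have an ε-rule): {A, B, T}.
Not nullable: S — each has a terminal in every rule's right-hand side or depends on a non-nullable symbol.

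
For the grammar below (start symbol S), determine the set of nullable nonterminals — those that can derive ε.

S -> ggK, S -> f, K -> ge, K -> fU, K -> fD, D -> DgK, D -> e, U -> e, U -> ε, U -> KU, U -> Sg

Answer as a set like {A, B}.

Directly nullable (have an ε-rule): {U}.
Not nullable: D, K, S — each has a terminal in every rule's right-hand side or depends on a non-nullable symbol.

{U}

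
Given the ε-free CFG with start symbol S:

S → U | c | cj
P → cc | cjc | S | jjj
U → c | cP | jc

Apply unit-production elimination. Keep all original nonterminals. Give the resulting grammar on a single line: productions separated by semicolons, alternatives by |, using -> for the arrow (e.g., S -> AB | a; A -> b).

Unit productions: P->S, S->U.
Unit pairs (A ⇒* B via units): (P,S), (P,U), (S,U).
S: inherits non-unit rules of {S, U} → c | cP | cj | jc.
P: inherits non-unit rules of {P, S, U} → c | cP | cc | cj | cjc | jc | jjj.
U: inherits non-unit rules of {U} → c | cP | jc.

S -> c | cP | cj | jc; P -> c | cP | cc | cj | jc | cjc | jjj; U -> c | cP | jc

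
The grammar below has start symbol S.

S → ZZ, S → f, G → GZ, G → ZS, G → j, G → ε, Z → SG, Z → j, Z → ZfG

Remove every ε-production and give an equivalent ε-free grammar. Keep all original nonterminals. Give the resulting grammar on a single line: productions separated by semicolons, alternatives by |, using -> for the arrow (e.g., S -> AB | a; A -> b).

Nullable set: {G}.
Drop G -> ε.
G -> GZ: G nullable, giving GZ | Z.
Z -> SG: G nullable, giving S | SG.
Z -> ZfG: G nullable, giving Zf | ZfG.
Unchanged (no nullable symbols): S -> ZZ; S -> f; G -> ZS; G -> j; Z -> j.

S -> f | ZZ; G -> Z | j | GZ | ZS; Z -> S | j | SG | Zf | ZfG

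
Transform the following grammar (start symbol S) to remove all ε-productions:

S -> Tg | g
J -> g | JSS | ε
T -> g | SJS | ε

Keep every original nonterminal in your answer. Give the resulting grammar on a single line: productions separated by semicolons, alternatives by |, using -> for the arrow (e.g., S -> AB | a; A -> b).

Nullable set: {J, T}.
S -> Tg: T nullable, giving Tg | g.
Drop J -> ε.
J -> JSS: J nullable, giving JSS | SS.
Drop T -> ε.
T -> SJS: J nullable, giving SJS | SS.
Unchanged (no nullable symbols): S -> g; J -> g; T -> g.

S -> g | Tg; J -> g | SS | JSS; T -> g | SS | SJS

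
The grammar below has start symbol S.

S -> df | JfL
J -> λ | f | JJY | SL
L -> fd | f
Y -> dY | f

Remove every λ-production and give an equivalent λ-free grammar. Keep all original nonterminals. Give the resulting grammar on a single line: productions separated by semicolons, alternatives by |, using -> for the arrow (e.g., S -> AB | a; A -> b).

S -> df | fL | JfL; J -> Y | f | JY | SL | JJY; L -> f | fd; Y -> f | dY

Nullable set: {J}.
S -> JfL: J nullable, giving JfL | fL.
Drop J -> λ.
J -> JJY: J, J nullable, giving JJY | JY | Y.
Unchanged (no nullable symbols): S -> df; J -> SL; J -> f; L -> f; L -> fd; Y -> dY; Y -> f.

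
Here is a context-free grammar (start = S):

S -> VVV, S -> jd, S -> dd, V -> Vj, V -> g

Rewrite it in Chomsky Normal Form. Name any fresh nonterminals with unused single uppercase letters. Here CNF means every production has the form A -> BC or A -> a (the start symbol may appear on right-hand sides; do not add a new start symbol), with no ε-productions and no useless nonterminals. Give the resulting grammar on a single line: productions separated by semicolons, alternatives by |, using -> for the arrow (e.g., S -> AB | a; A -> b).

No ε-productions.
No unit productions to eliminate.
TERM: introduce A -> d, B -> j and substitute in every rule of length ≥2.
BIN: S -> VVV becomes S -> VC, C -> VV.

S -> AA | BA | VC; A -> d; B -> j; C -> VV; V -> g | VB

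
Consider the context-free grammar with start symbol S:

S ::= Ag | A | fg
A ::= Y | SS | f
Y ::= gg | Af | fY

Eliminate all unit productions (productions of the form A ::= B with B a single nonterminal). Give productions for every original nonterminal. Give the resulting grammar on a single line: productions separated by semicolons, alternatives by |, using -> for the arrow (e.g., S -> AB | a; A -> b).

S -> f | Af | Ag | SS | fY | fg | gg; A -> f | Af | SS | fY | gg; Y -> Af | fY | gg

Unit productions: A->Y, S->A.
Unit pairs (A ⇒* B via units): (A,Y), (S,A), (S,Y).
S: inherits non-unit rules of {A, S, Y} → Af | Ag | SS | f | fY | fg | gg.
A: inherits non-unit rules of {A, Y} → Af | SS | f | fY | gg.
Y: inherits non-unit rules of {Y} → Af | fY | gg.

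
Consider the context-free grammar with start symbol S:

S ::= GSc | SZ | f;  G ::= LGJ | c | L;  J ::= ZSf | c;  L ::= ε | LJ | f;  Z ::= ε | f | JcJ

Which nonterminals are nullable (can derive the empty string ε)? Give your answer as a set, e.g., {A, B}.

Directly nullable (have an ε-rule): {L, Z}.
G is nullable via G -> L (every symbol on the right is already known nullable).
Not nullable: J, S — each has a terminal in every rule's right-hand side or depends on a non-nullable symbol.

{G, L, Z}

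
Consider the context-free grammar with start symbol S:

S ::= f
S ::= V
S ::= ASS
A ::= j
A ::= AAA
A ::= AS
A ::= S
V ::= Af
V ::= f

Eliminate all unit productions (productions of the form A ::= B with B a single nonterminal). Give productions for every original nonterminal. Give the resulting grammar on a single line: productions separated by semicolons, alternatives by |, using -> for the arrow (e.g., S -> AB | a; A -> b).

S -> f | Af | ASS; A -> f | j | AS | Af | AAA | ASS; V -> f | Af

Unit productions: A->S, S->V.
Unit pairs (A ⇒* B via units): (A,S), (A,V), (S,V).
S: inherits non-unit rules of {S, V} → ASS | Af | f.
A: inherits non-unit rules of {A, S, V} → AAA | AS | ASS | Af | f | j.
V: inherits non-unit rules of {V} → Af | f.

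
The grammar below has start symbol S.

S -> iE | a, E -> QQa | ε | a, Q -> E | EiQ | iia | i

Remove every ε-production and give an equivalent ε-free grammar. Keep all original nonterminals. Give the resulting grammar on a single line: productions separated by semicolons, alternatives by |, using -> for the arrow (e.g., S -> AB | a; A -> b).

Nullable set: {E, Q}.
S -> iE: E nullable, giving i | iE.
Drop E -> ε.
E -> QQa: Q, Q nullable, giving QQa | Qa | a.
Q -> E: E nullable, giving E.
Q -> EiQ: E, Q nullable, giving Ei | EiQ | i | iQ.
Unchanged (no nullable symbols): S -> a; E -> a; Q -> i; Q -> iia.

S -> a | i | iE; E -> a | Qa | QQa; Q -> E | i | Ei | iQ | EiQ | iia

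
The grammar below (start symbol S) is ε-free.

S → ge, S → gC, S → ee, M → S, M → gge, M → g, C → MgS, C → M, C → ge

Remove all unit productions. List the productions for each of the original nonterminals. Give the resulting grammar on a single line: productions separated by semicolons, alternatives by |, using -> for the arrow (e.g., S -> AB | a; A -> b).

S -> ee | gC | ge; C -> g | ee | gC | ge | MgS | gge; M -> g | ee | gC | ge | gge

Unit productions: C->M, M->S.
Unit pairs (A ⇒* B via units): (C,M), (C,S), (M,S).
S: inherits non-unit rules of {S} → ee | gC | ge.
C: inherits non-unit rules of {C, M, S} → MgS | ee | g | gC | ge | gge.
M: inherits non-unit rules of {M, S} → ee | g | gC | ge | gge.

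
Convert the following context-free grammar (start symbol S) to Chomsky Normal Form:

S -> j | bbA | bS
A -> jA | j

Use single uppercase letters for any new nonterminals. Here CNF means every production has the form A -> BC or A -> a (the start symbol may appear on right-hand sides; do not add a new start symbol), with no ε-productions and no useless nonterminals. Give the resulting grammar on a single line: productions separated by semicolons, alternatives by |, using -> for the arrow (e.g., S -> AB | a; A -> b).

S -> j | CD | CS; A -> j | BA; B -> j; C -> b; D -> CA

No ε-productions.
No unit productions to eliminate.
TERM: introduce C -> b, B -> j and substitute in every rule of length ≥2.
BIN: S -> CCA becomes S -> CD, D -> CA.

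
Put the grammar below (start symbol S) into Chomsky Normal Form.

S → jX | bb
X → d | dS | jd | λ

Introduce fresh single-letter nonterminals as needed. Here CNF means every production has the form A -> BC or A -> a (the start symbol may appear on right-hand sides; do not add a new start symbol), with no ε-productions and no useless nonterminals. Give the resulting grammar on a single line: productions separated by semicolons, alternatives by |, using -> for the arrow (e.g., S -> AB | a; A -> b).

S -> j | AA | BX; A -> b; B -> j; C -> d; X -> d | BC | CS

Nullable: {X}; after ε-elimination: S -> j | bb | jX; X -> d | dS | jd.
No unit productions to eliminate.
TERM: introduce A -> b, C -> d, B -> j and substitute in every rule of length ≥2.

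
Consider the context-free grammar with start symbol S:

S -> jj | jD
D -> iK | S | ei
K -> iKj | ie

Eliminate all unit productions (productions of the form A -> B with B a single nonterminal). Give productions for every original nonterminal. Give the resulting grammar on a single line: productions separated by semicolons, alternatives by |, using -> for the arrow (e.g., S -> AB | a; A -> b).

Unit productions: D->S.
Unit pairs (A ⇒* B via units): (D,S).
S: inherits non-unit rules of {S} → jD | jj.
D: inherits non-unit rules of {D, S} → ei | iK | jD | jj.
K: inherits non-unit rules of {K} → iKj | ie.

S -> jD | jj; D -> ei | iK | jD | jj; K -> ie | iKj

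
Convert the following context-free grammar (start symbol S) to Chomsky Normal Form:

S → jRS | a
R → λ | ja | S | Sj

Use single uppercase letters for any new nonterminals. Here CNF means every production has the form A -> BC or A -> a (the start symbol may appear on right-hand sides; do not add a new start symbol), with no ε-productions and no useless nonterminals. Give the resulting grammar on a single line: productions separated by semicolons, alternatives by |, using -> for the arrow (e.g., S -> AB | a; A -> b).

Nullable: {R}; after ε-elimination: S -> a | jS | jRS; R -> S | Sj | ja.
After unit-elimination: S -> a | jS | jRS; R -> a | Sj | jS | ja | jRS.
TERM: introduce B -> a, A -> j and substitute in every rule of length ≥2.
BIN: R -> ARS becomes R -> AC, C -> RS; S -> ARS becomes S -> AD, D -> RS.

S -> a | AD | AS; A -> j; B -> a; C -> RS; D -> RS; R -> a | AB | AC | AS | SA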